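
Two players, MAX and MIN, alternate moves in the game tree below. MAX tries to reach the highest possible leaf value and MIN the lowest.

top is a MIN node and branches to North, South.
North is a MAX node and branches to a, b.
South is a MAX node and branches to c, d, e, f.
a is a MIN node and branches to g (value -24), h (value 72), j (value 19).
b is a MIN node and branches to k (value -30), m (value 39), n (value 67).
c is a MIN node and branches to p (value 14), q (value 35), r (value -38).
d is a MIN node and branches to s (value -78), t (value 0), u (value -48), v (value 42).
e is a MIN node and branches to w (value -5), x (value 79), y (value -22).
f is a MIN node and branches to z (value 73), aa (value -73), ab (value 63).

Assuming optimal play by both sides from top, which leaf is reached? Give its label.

a (MIN): min(-24, 72, 19) = -24
b (MIN): min(-30, 39, 67) = -30
North (MAX): max(-24, -30) = -24
c (MIN): min(14, 35, -38) = -38
d (MIN): min(-78, 0, -48, 42) = -78
e (MIN): min(-5, 79, -22) = -22
f (MIN): min(73, -73, 63) = -73
South (MAX): max(-38, -78, -22, -73) = -22
top (MIN): min(-24, -22) = -24
At top, MIN picks North (lowest: -24).
At North, MAX picks a (highest: -24).
At a, MIN picks g (lowest: -24).
Terminal value -24.

g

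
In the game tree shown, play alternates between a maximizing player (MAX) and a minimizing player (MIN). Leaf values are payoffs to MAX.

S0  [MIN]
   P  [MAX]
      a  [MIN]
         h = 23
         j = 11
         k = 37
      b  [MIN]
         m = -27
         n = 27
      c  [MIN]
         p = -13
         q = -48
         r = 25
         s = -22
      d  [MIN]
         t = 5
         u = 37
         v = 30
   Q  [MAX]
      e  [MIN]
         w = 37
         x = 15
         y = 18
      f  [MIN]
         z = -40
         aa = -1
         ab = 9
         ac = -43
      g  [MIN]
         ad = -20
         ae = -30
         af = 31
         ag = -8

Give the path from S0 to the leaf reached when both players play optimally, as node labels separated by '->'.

a (MIN): min(23, 11, 37) = 11
b (MIN): min(-27, 27) = -27
c (MIN): min(-13, -48, 25, -22) = -48
d (MIN): min(5, 37, 30) = 5
P (MAX): max(11, -27, -48, 5) = 11
e (MIN): min(37, 15, 18) = 15
f (MIN): min(-40, -1, 9, -43) = -43
g (MIN): min(-20, -30, 31, -8) = -30
Q (MAX): max(15, -43, -30) = 15
S0 (MIN): min(11, 15) = 11
At S0, MIN picks P (lowest: 11).
At P, MAX picks a (highest: 11).
At a, MIN picks j (lowest: 11).
Terminal value 11.

S0 -> P -> a -> j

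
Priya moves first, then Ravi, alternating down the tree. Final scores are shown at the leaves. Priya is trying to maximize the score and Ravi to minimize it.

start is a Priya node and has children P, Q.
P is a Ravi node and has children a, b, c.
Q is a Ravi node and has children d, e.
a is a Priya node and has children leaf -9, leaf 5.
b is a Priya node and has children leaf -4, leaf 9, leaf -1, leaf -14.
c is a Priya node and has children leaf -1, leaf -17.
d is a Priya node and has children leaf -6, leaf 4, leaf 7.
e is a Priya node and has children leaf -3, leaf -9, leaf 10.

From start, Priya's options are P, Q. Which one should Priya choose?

a (Priya): max(-9, 5) = 5
b (Priya): max(-4, 9, -1, -14) = 9
c (Priya): max(-1, -17) = -1
P (Ravi): min(5, 9, -1) = -1
d (Priya): max(-6, 4, 7) = 7
e (Priya): max(-3, -9, 10) = 10
Q (Ravi): min(7, 10) = 7
start (Priya): max(-1, 7) = 7
Priya at start wants the highest of {P=-1, Q=7}, so chooses Q.

Q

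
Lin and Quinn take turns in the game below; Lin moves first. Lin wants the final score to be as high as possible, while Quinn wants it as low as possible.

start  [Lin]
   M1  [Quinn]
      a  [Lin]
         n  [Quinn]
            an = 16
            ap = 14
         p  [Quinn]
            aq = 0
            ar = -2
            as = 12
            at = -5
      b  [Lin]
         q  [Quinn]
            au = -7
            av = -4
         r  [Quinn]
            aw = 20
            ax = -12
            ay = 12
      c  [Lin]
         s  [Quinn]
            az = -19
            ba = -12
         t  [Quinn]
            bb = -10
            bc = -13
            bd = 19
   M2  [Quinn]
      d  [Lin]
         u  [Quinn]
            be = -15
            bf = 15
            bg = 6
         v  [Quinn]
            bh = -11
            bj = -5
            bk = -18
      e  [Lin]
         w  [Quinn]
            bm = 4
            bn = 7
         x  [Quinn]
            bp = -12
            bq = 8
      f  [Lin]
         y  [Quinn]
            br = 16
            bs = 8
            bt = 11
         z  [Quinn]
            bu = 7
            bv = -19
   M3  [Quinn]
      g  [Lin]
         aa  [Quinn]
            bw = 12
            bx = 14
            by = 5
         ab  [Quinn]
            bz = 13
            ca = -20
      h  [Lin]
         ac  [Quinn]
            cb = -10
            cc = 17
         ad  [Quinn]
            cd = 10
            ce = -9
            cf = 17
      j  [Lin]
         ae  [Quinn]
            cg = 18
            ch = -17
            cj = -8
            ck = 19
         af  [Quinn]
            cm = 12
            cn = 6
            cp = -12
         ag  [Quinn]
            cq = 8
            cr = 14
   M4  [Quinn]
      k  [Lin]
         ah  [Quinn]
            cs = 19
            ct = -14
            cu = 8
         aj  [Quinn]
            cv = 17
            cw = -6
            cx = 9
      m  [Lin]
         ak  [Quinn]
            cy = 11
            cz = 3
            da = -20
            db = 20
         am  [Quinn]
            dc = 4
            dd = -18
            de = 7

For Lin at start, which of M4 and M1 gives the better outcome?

ah (Quinn): min(19, -14, 8) = -14
aj (Quinn): min(17, -6, 9) = -6
k (Lin): max(-14, -6) = -6
ak (Quinn): min(11, 3, -20, 20) = -20
am (Quinn): min(4, -18, 7) = -18
m (Lin): max(-20, -18) = -18
M4 (Quinn): min(-6, -18) = -18
n (Quinn): min(16, 14) = 14
p (Quinn): min(0, -2, 12, -5) = -5
a (Lin): max(14, -5) = 14
q (Quinn): min(-7, -4) = -7
r (Quinn): min(20, -12, 12) = -12
b (Lin): max(-7, -12) = -7
s (Quinn): min(-19, -12) = -19
t (Quinn): min(-10, -13, 19) = -13
c (Lin): max(-19, -13) = -13
M1 (Quinn): min(14, -7, -13) = -13
Lin prefers the higher value; M4=-18, M1=-13. M1 is better since -13 > -18.

M1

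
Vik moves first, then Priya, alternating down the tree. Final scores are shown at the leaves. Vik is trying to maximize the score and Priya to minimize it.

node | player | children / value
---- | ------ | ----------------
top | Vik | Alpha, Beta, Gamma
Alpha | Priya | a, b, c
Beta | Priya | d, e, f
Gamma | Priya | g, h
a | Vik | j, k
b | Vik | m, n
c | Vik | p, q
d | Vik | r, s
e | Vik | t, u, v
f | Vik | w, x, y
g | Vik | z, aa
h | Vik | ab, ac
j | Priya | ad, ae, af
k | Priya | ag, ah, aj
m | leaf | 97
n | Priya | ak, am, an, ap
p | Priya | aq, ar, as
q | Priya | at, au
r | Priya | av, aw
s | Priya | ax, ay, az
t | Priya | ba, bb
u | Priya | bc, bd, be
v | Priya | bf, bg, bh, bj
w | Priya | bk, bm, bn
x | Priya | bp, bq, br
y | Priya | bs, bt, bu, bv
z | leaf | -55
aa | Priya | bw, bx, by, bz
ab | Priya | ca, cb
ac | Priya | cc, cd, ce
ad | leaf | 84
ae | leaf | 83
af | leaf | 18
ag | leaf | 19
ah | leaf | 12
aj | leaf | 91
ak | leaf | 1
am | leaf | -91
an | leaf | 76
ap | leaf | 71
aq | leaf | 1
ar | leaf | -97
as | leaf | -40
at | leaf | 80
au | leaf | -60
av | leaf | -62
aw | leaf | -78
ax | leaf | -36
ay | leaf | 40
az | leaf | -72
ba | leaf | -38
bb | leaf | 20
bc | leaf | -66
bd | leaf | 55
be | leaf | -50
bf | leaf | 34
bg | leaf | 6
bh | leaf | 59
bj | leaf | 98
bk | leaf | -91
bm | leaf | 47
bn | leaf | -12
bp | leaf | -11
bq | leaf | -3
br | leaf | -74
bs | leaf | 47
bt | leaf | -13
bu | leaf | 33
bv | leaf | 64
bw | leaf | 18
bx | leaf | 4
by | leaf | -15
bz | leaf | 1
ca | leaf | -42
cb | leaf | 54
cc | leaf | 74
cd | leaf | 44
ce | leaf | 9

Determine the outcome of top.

-15

j (Priya): min(84, 83, 18) = 18
k (Priya): min(19, 12, 91) = 12
a (Vik): max(18, 12) = 18
n (Priya): min(1, -91, 76, 71) = -91
b (Vik): max(97, -91) = 97
p (Priya): min(1, -97, -40) = -97
q (Priya): min(80, -60) = -60
c (Vik): max(-97, -60) = -60
Alpha (Priya): min(18, 97, -60) = -60
r (Priya): min(-62, -78) = -78
s (Priya): min(-36, 40, -72) = -72
d (Vik): max(-78, -72) = -72
t (Priya): min(-38, 20) = -38
u (Priya): min(-66, 55, -50) = -66
v (Priya): min(34, 6, 59, 98) = 6
e (Vik): max(-38, -66, 6) = 6
w (Priya): min(-91, 47, -12) = -91
x (Priya): min(-11, -3, -74) = -74
y (Priya): min(47, -13, 33, 64) = -13
f (Vik): max(-91, -74, -13) = -13
Beta (Priya): min(-72, 6, -13) = -72
aa (Priya): min(18, 4, -15, 1) = -15
g (Vik): max(-55, -15) = -15
ab (Priya): min(-42, 54) = -42
ac (Priya): min(74, 44, 9) = 9
h (Vik): max(-42, 9) = 9
Gamma (Priya): min(-15, 9) = -15
top (Vik): max(-60, -72, -15) = -15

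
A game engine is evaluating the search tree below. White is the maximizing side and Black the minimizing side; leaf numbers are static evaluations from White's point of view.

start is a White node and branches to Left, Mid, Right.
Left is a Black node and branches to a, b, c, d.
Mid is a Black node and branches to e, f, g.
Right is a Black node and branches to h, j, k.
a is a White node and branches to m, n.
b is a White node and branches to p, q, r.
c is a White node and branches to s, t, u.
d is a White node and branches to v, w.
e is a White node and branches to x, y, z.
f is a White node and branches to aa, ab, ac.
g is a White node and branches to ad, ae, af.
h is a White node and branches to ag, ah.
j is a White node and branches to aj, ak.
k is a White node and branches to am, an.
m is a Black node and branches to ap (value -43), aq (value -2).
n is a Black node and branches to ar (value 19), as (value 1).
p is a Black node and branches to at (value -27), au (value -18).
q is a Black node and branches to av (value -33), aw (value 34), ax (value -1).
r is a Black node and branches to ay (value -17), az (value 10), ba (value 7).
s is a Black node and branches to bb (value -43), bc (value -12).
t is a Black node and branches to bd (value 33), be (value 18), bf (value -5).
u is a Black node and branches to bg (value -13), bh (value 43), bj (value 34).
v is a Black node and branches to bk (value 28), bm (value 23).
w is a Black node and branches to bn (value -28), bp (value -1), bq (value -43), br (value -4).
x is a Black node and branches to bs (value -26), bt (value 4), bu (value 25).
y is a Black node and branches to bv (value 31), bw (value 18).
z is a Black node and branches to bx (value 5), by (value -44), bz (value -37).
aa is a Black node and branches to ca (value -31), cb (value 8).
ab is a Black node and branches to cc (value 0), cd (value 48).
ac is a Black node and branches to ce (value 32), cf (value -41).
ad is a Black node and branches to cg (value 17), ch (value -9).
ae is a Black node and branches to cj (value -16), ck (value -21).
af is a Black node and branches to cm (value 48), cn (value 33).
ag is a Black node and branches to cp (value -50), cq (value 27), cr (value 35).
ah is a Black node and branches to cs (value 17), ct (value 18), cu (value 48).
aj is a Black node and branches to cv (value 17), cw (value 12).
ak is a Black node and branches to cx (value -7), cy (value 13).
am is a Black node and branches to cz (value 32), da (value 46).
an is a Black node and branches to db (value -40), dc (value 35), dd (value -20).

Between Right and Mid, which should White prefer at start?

Right

ag (Black): min(-50, 27, 35) = -50
ah (Black): min(17, 18, 48) = 17
h (White): max(-50, 17) = 17
aj (Black): min(17, 12) = 12
ak (Black): min(-7, 13) = -7
j (White): max(12, -7) = 12
am (Black): min(32, 46) = 32
an (Black): min(-40, 35, -20) = -40
k (White): max(32, -40) = 32
Right (Black): min(17, 12, 32) = 12
x (Black): min(-26, 4, 25) = -26
y (Black): min(31, 18) = 18
z (Black): min(5, -44, -37) = -44
e (White): max(-26, 18, -44) = 18
aa (Black): min(-31, 8) = -31
ab (Black): min(0, 48) = 0
ac (Black): min(32, -41) = -41
f (White): max(-31, 0, -41) = 0
ad (Black): min(17, -9) = -9
ae (Black): min(-16, -21) = -21
af (Black): min(48, 33) = 33
g (White): max(-9, -21, 33) = 33
Mid (Black): min(18, 0, 33) = 0
White prefers the higher value; Right=12, Mid=0. Right is better since 12 > 0.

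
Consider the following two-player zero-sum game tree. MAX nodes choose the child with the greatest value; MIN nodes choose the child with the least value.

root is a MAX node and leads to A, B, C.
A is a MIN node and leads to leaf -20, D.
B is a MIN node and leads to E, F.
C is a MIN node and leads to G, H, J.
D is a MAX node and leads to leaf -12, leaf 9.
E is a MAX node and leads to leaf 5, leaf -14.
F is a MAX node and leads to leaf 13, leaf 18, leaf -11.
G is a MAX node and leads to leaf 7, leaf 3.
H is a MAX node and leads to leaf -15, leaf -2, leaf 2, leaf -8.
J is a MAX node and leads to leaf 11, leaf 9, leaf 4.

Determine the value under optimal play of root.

D (MAX): max(-12, 9) = 9
A (MIN): min(-20, 9) = -20
E (MAX): max(5, -14) = 5
F (MAX): max(13, 18, -11) = 18
B (MIN): min(5, 18) = 5
G (MAX): max(7, 3) = 7
H (MAX): max(-15, -2, 2, -8) = 2
J (MAX): max(11, 9, 4) = 11
C (MIN): min(7, 2, 11) = 2
root (MAX): max(-20, 5, 2) = 5

5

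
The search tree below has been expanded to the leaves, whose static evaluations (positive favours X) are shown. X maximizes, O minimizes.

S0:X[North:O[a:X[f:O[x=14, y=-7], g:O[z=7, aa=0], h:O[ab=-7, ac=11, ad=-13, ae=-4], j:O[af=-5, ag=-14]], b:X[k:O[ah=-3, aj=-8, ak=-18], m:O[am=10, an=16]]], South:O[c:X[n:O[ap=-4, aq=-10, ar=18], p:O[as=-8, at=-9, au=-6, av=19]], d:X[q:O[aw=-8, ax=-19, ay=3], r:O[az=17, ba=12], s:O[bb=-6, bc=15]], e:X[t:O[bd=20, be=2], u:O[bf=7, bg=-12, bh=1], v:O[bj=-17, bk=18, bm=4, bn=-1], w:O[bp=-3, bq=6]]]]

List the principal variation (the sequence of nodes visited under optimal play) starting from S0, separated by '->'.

S0 -> North -> a -> g -> aa

f (O): min(14, -7) = -7
g (O): min(7, 0) = 0
h (O): min(-7, 11, -13, -4) = -13
j (O): min(-5, -14) = -14
a (X): max(-7, 0, -13, -14) = 0
k (O): min(-3, -8, -18) = -18
m (O): min(10, 16) = 10
b (X): max(-18, 10) = 10
North (O): min(0, 10) = 0
n (O): min(-4, -10, 18) = -10
p (O): min(-8, -9, -6, 19) = -9
c (X): max(-10, -9) = -9
q (O): min(-8, -19, 3) = -19
r (O): min(17, 12) = 12
s (O): min(-6, 15) = -6
d (X): max(-19, 12, -6) = 12
t (O): min(20, 2) = 2
u (O): min(7, -12, 1) = -12
v (O): min(-17, 18, 4, -1) = -17
w (O): min(-3, 6) = -3
e (X): max(2, -12, -17, -3) = 2
South (O): min(-9, 12, 2) = -9
S0 (X): max(0, -9) = 0
At S0, X picks North (highest: 0).
At North, O picks a (lowest: 0).
At a, X picks g (highest: 0).
At g, O picks aa (lowest: 0).
Terminal value 0.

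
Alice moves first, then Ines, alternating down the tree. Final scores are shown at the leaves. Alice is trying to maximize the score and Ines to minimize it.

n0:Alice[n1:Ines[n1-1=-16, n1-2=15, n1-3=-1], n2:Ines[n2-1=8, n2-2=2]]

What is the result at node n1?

-16

n1 (Ines): min(-16, 15, -1) = -16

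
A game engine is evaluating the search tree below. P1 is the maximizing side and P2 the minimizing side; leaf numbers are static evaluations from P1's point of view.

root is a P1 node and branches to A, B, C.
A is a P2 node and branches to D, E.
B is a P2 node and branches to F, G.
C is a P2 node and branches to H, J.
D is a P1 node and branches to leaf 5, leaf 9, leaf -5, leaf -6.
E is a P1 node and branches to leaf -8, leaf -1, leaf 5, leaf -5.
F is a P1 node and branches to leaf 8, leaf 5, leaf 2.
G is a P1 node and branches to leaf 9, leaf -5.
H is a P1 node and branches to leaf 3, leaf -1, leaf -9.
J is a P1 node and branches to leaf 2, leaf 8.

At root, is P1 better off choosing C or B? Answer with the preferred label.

H (P1): max(3, -1, -9) = 3
J (P1): max(2, 8) = 8
C (P2): min(3, 8) = 3
F (P1): max(8, 5, 2) = 8
G (P1): max(9, -5) = 9
B (P2): min(8, 9) = 8
P1 prefers the higher value; C=3, B=8. B is better since 8 > 3.

B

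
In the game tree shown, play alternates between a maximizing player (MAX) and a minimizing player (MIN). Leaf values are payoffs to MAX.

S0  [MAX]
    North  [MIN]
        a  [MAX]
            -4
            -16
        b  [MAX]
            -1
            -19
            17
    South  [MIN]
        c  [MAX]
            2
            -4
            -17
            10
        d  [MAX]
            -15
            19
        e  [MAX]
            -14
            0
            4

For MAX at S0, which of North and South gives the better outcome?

South

a (MAX): max(-4, -16) = -4
b (MAX): max(-1, -19, 17) = 17
North (MIN): min(-4, 17) = -4
c (MAX): max(2, -4, -17, 10) = 10
d (MAX): max(-15, 19) = 19
e (MAX): max(-14, 0, 4) = 4
South (MIN): min(10, 19, 4) = 4
MAX prefers the higher value; North=-4, South=4. South is better since 4 > -4.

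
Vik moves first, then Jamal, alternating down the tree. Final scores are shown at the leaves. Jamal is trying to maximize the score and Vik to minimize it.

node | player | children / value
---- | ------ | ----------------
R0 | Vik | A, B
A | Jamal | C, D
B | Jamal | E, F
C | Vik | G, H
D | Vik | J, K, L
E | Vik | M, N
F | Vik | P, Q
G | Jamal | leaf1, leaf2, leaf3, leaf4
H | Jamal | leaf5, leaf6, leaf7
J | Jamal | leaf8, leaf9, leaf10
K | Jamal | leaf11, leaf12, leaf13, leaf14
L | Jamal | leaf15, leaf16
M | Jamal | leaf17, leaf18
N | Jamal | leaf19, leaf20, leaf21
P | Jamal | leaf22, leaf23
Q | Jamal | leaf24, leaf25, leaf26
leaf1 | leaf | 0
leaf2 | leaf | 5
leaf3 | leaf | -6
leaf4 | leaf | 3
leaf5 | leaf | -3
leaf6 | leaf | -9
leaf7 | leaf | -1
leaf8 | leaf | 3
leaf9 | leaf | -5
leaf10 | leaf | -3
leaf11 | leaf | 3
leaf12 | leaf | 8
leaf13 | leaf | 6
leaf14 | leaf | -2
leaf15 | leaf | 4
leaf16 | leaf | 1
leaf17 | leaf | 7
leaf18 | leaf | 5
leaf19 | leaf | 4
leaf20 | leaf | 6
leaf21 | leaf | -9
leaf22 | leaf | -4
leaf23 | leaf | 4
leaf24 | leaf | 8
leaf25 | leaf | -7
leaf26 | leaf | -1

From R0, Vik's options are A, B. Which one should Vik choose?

A

G (Jamal): max(0, 5, -6, 3) = 5
H (Jamal): max(-3, -9, -1) = -1
C (Vik): min(5, -1) = -1
J (Jamal): max(3, -5, -3) = 3
K (Jamal): max(3, 8, 6, -2) = 8
L (Jamal): max(4, 1) = 4
D (Vik): min(3, 8, 4) = 3
A (Jamal): max(-1, 3) = 3
M (Jamal): max(7, 5) = 7
N (Jamal): max(4, 6, -9) = 6
E (Vik): min(7, 6) = 6
P (Jamal): max(-4, 4) = 4
Q (Jamal): max(8, -7, -1) = 8
F (Vik): min(4, 8) = 4
B (Jamal): max(6, 4) = 6
R0 (Vik): min(3, 6) = 3
Vik at R0 wants the lowest of {A=3, B=6}, so chooses A.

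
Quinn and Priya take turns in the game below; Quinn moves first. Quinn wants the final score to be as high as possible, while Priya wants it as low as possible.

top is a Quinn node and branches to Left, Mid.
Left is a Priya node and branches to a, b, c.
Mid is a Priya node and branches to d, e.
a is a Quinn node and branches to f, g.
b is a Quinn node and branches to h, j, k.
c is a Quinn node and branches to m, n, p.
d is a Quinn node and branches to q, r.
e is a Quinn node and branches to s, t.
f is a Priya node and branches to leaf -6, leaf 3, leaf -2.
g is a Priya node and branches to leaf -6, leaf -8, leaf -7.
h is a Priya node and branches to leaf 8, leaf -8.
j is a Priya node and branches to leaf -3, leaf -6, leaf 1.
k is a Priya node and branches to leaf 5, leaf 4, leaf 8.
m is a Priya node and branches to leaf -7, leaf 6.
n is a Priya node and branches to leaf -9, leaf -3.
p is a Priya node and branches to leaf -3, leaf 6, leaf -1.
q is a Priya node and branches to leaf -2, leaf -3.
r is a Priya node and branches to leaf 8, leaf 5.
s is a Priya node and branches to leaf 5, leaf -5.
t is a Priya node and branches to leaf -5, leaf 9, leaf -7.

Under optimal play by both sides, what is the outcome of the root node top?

-5

f (Priya): min(-6, 3, -2) = -6
g (Priya): min(-6, -8, -7) = -8
a (Quinn): max(-6, -8) = -6
h (Priya): min(8, -8) = -8
j (Priya): min(-3, -6, 1) = -6
k (Priya): min(5, 4, 8) = 4
b (Quinn): max(-8, -6, 4) = 4
m (Priya): min(-7, 6) = -7
n (Priya): min(-9, -3) = -9
p (Priya): min(-3, 6, -1) = -3
c (Quinn): max(-7, -9, -3) = -3
Left (Priya): min(-6, 4, -3) = -6
q (Priya): min(-2, -3) = -3
r (Priya): min(8, 5) = 5
d (Quinn): max(-3, 5) = 5
s (Priya): min(5, -5) = -5
t (Priya): min(-5, 9, -7) = -7
e (Quinn): max(-5, -7) = -5
Mid (Priya): min(5, -5) = -5
top (Quinn): max(-6, -5) = -5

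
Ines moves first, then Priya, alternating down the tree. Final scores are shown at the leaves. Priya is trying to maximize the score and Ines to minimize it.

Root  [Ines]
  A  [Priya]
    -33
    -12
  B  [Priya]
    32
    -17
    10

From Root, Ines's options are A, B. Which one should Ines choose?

A (Priya): max(-33, -12) = -12
B (Priya): max(32, -17, 10) = 32
Root (Ines): min(-12, 32) = -12
Ines at Root wants the lowest of {A=-12, B=32}, so chooses A.

A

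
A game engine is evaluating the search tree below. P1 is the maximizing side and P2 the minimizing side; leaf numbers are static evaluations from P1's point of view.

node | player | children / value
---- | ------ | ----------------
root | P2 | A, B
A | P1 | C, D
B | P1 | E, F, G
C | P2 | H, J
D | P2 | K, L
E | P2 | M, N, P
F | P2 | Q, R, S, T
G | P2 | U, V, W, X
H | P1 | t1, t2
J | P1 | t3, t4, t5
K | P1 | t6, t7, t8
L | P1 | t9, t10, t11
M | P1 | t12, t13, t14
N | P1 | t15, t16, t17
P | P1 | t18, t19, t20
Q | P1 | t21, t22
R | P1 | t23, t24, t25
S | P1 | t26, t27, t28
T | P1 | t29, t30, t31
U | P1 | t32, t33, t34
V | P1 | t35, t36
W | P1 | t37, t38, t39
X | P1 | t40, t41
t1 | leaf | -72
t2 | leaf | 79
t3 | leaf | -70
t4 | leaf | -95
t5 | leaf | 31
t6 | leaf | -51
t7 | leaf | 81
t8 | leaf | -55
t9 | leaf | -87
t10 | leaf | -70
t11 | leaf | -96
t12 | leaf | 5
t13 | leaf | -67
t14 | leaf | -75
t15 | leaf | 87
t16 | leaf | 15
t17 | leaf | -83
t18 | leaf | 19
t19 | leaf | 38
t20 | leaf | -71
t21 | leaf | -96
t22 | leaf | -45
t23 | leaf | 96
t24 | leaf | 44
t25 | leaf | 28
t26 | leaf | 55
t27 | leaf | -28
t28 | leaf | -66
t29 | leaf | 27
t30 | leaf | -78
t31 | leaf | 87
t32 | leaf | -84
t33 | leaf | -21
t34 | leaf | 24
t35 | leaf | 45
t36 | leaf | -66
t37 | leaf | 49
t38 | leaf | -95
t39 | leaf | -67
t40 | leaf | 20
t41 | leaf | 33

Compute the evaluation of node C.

31

H (P1): max(-72, 79) = 79
J (P1): max(-70, -95, 31) = 31
C (P2): min(79, 31) = 31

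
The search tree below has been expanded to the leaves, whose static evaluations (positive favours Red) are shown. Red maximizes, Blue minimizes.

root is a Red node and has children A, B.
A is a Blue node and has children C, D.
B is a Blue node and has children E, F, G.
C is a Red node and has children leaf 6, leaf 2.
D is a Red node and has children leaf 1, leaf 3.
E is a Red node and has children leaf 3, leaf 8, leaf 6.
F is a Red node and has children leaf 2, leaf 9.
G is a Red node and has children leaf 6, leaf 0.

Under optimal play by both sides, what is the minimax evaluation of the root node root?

C (Red): max(6, 2) = 6
D (Red): max(1, 3) = 3
A (Blue): min(6, 3) = 3
E (Red): max(3, 8, 6) = 8
F (Red): max(2, 9) = 9
G (Red): max(6, 0) = 6
B (Blue): min(8, 9, 6) = 6
root (Red): max(3, 6) = 6

6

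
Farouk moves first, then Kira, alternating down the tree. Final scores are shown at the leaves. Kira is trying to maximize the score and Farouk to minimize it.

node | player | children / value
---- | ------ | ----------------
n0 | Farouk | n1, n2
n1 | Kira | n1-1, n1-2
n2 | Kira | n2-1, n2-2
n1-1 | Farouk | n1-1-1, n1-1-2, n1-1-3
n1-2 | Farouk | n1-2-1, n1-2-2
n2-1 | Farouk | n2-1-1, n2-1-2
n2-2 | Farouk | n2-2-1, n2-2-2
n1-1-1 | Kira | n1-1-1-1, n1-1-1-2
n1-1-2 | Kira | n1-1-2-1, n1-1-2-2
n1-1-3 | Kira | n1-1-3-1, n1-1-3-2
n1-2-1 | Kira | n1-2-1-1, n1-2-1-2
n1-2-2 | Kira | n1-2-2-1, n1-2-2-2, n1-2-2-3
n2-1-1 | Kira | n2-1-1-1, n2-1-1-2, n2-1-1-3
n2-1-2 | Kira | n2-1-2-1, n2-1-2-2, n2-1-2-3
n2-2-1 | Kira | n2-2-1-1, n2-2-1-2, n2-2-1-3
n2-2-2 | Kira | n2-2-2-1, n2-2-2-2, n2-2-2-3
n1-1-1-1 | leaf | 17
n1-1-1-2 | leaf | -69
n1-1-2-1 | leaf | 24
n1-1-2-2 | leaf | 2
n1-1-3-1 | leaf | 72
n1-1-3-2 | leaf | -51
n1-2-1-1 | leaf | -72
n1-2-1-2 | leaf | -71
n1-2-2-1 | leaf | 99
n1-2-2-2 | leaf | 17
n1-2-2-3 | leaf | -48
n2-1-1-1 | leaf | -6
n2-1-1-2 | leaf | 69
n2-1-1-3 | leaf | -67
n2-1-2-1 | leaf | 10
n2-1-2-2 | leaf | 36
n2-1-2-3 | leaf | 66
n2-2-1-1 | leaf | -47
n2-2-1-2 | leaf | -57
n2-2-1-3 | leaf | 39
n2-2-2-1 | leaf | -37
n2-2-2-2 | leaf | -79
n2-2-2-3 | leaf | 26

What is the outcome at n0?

n1-1-1 (Kira): max(17, -69) = 17
n1-1-2 (Kira): max(24, 2) = 24
n1-1-3 (Kira): max(72, -51) = 72
n1-1 (Farouk): min(17, 24, 72) = 17
n1-2-1 (Kira): max(-72, -71) = -71
n1-2-2 (Kira): max(99, 17, -48) = 99
n1-2 (Farouk): min(-71, 99) = -71
n1 (Kira): max(17, -71) = 17
n2-1-1 (Kira): max(-6, 69, -67) = 69
n2-1-2 (Kira): max(10, 36, 66) = 66
n2-1 (Farouk): min(69, 66) = 66
n2-2-1 (Kira): max(-47, -57, 39) = 39
n2-2-2 (Kira): max(-37, -79, 26) = 26
n2-2 (Farouk): min(39, 26) = 26
n2 (Kira): max(66, 26) = 66
n0 (Farouk): min(17, 66) = 17

17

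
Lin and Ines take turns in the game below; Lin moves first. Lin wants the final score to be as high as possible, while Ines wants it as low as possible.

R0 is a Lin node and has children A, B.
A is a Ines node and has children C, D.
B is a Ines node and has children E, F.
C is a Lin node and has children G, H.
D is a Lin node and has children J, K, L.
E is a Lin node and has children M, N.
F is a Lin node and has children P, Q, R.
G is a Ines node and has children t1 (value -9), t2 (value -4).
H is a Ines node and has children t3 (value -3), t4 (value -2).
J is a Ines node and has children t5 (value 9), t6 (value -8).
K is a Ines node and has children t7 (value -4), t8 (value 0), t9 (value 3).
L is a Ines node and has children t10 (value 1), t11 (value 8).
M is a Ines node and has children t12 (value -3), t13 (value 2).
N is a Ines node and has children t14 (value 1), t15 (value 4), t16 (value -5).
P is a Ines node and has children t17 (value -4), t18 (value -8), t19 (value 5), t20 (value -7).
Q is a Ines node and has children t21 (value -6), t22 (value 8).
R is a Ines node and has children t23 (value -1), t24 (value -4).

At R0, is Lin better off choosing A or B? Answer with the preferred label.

A

G (Ines): min(-9, -4) = -9
H (Ines): min(-3, -2) = -3
C (Lin): max(-9, -3) = -3
J (Ines): min(9, -8) = -8
K (Ines): min(-4, 0, 3) = -4
L (Ines): min(1, 8) = 1
D (Lin): max(-8, -4, 1) = 1
A (Ines): min(-3, 1) = -3
M (Ines): min(-3, 2) = -3
N (Ines): min(1, 4, -5) = -5
E (Lin): max(-3, -5) = -3
P (Ines): min(-4, -8, 5, -7) = -8
Q (Ines): min(-6, 8) = -6
R (Ines): min(-1, -4) = -4
F (Lin): max(-8, -6, -4) = -4
B (Ines): min(-3, -4) = -4
Lin prefers the higher value; A=-3, B=-4. A is better since -3 > -4.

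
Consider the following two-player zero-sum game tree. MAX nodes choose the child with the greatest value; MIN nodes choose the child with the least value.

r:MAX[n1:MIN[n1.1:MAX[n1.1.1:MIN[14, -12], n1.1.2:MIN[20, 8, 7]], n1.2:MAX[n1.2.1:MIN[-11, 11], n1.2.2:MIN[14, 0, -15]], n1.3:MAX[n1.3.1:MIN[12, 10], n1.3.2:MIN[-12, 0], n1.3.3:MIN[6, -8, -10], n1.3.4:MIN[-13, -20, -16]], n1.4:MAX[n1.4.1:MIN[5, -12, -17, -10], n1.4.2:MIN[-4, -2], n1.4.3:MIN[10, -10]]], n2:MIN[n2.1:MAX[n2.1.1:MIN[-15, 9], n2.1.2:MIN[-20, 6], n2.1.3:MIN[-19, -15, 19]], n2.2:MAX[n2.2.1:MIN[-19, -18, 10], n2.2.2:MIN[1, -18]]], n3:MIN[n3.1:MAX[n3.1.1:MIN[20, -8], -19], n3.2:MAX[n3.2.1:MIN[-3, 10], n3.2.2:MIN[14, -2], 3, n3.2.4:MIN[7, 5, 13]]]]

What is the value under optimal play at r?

n1.1.1 (MIN): min(14, -12) = -12
n1.1.2 (MIN): min(20, 8, 7) = 7
n1.1 (MAX): max(-12, 7) = 7
n1.2.1 (MIN): min(-11, 11) = -11
n1.2.2 (MIN): min(14, 0, -15) = -15
n1.2 (MAX): max(-11, -15) = -11
n1.3.1 (MIN): min(12, 10) = 10
n1.3.2 (MIN): min(-12, 0) = -12
n1.3.3 (MIN): min(6, -8, -10) = -10
n1.3.4 (MIN): min(-13, -20, -16) = -20
n1.3 (MAX): max(10, -12, -10, -20) = 10
n1.4.1 (MIN): min(5, -12, -17, -10) = -17
n1.4.2 (MIN): min(-4, -2) = -4
n1.4.3 (MIN): min(10, -10) = -10
n1.4 (MAX): max(-17, -4, -10) = -4
n1 (MIN): min(7, -11, 10, -4) = -11
n2.1.1 (MIN): min(-15, 9) = -15
n2.1.2 (MIN): min(-20, 6) = -20
n2.1.3 (MIN): min(-19, -15, 19) = -19
n2.1 (MAX): max(-15, -20, -19) = -15
n2.2.1 (MIN): min(-19, -18, 10) = -19
n2.2.2 (MIN): min(1, -18) = -18
n2.2 (MAX): max(-19, -18) = -18
n2 (MIN): min(-15, -18) = -18
n3.1.1 (MIN): min(20, -8) = -8
n3.1 (MAX): max(-8, -19) = -8
n3.2.1 (MIN): min(-3, 10) = -3
n3.2.2 (MIN): min(14, -2) = -2
n3.2.4 (MIN): min(7, 5, 13) = 5
n3.2 (MAX): max(-3, -2, 3, 5) = 5
n3 (MIN): min(-8, 5) = -8
r (MAX): max(-11, -18, -8) = -8

-8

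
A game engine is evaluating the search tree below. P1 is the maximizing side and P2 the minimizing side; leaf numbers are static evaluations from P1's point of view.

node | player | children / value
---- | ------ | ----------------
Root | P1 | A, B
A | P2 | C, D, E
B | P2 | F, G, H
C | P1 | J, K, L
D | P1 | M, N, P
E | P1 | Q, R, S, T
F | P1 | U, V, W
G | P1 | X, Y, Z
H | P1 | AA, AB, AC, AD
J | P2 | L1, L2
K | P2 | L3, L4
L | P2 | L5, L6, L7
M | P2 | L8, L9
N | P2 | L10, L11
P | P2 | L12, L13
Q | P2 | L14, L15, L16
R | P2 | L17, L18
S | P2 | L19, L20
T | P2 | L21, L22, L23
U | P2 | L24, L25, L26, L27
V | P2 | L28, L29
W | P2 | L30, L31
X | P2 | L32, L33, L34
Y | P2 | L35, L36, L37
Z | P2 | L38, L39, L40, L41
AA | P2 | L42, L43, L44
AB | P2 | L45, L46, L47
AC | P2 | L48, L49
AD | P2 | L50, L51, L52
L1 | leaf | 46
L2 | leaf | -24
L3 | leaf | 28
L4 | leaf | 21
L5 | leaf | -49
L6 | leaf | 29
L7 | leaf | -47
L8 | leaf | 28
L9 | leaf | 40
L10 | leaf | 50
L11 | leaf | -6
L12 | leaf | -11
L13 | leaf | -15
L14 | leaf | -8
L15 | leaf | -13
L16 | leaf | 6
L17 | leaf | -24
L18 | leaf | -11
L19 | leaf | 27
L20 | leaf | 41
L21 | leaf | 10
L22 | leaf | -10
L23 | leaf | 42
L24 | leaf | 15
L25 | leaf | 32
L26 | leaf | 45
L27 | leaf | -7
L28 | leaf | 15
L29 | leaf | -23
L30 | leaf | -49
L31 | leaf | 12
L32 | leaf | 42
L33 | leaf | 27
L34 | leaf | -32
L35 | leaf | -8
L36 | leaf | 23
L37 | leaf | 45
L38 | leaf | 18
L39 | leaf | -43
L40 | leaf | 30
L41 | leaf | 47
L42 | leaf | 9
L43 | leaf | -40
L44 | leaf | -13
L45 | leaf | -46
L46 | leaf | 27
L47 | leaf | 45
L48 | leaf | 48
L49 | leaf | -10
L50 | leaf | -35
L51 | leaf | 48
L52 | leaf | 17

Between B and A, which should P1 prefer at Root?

U (P2): min(15, 32, 45, -7) = -7
V (P2): min(15, -23) = -23
W (P2): min(-49, 12) = -49
F (P1): max(-7, -23, -49) = -7
X (P2): min(42, 27, -32) = -32
Y (P2): min(-8, 23, 45) = -8
Z (P2): min(18, -43, 30, 47) = -43
G (P1): max(-32, -8, -43) = -8
AA (P2): min(9, -40, -13) = -40
AB (P2): min(-46, 27, 45) = -46
AC (P2): min(48, -10) = -10
AD (P2): min(-35, 48, 17) = -35
H (P1): max(-40, -46, -10, -35) = -10
B (P2): min(-7, -8, -10) = -10
J (P2): min(46, -24) = -24
K (P2): min(28, 21) = 21
L (P2): min(-49, 29, -47) = -49
C (P1): max(-24, 21, -49) = 21
M (P2): min(28, 40) = 28
N (P2): min(50, -6) = -6
P (P2): min(-11, -15) = -15
D (P1): max(28, -6, -15) = 28
Q (P2): min(-8, -13, 6) = -13
R (P2): min(-24, -11) = -24
S (P2): min(27, 41) = 27
T (P2): min(10, -10, 42) = -10
E (P1): max(-13, -24, 27, -10) = 27
A (P2): min(21, 28, 27) = 21
P1 prefers the higher value; B=-10, A=21. A is better since 21 > -10.

A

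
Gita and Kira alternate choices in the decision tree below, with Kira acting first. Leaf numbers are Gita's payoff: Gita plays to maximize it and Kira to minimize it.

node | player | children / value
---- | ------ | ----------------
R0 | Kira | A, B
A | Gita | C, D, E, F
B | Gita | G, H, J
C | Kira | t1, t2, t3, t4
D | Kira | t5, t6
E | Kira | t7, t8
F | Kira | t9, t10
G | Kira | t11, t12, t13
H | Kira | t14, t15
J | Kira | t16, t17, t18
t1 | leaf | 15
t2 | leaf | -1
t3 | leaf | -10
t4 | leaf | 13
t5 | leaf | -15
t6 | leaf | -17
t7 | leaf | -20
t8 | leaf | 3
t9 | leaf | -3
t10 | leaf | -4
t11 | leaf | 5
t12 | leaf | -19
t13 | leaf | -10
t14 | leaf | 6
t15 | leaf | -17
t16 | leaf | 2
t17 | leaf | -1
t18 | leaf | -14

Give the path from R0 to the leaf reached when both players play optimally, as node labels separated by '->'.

R0 -> B -> J -> t18

C (Kira): min(15, -1, -10, 13) = -10
D (Kira): min(-15, -17) = -17
E (Kira): min(-20, 3) = -20
F (Kira): min(-3, -4) = -4
A (Gita): max(-10, -17, -20, -4) = -4
G (Kira): min(5, -19, -10) = -19
H (Kira): min(6, -17) = -17
J (Kira): min(2, -1, -14) = -14
B (Gita): max(-19, -17, -14) = -14
R0 (Kira): min(-4, -14) = -14
At R0, Kira picks B (lowest: -14).
At B, Gita picks J (highest: -14).
At J, Kira picks t18 (lowest: -14).
Terminal value -14.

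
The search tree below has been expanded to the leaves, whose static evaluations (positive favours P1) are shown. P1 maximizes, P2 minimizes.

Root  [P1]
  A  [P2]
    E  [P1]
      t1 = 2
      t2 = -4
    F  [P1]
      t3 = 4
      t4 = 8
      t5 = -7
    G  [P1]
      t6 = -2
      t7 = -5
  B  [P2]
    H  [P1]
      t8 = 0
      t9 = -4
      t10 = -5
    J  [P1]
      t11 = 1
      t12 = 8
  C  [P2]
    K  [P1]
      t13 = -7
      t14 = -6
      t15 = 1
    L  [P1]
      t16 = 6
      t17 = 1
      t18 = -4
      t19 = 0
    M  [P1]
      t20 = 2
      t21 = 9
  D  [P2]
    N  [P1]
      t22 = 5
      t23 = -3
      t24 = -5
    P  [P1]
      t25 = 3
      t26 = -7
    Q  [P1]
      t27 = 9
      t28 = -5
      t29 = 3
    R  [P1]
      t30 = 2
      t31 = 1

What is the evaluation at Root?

E (P1): max(2, -4) = 2
F (P1): max(4, 8, -7) = 8
G (P1): max(-2, -5) = -2
A (P2): min(2, 8, -2) = -2
H (P1): max(0, -4, -5) = 0
J (P1): max(1, 8) = 8
B (P2): min(0, 8) = 0
K (P1): max(-7, -6, 1) = 1
L (P1): max(6, 1, -4, 0) = 6
M (P1): max(2, 9) = 9
C (P2): min(1, 6, 9) = 1
N (P1): max(5, -3, -5) = 5
P (P1): max(3, -7) = 3
Q (P1): max(9, -5, 3) = 9
R (P1): max(2, 1) = 2
D (P2): min(5, 3, 9, 2) = 2
Root (P1): max(-2, 0, 1, 2) = 2

2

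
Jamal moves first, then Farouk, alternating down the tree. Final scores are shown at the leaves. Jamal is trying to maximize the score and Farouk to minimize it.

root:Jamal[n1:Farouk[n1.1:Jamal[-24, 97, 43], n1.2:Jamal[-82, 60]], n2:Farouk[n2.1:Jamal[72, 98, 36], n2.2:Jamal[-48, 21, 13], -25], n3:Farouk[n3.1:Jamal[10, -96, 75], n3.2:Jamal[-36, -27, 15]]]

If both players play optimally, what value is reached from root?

60

n1.1 (Jamal): max(-24, 97, 43) = 97
n1.2 (Jamal): max(-82, 60) = 60
n1 (Farouk): min(97, 60) = 60
n2.1 (Jamal): max(72, 98, 36) = 98
n2.2 (Jamal): max(-48, 21, 13) = 21
n2 (Farouk): min(98, 21, -25) = -25
n3.1 (Jamal): max(10, -96, 75) = 75
n3.2 (Jamal): max(-36, -27, 15) = 15
n3 (Farouk): min(75, 15) = 15
root (Jamal): max(60, -25, 15) = 60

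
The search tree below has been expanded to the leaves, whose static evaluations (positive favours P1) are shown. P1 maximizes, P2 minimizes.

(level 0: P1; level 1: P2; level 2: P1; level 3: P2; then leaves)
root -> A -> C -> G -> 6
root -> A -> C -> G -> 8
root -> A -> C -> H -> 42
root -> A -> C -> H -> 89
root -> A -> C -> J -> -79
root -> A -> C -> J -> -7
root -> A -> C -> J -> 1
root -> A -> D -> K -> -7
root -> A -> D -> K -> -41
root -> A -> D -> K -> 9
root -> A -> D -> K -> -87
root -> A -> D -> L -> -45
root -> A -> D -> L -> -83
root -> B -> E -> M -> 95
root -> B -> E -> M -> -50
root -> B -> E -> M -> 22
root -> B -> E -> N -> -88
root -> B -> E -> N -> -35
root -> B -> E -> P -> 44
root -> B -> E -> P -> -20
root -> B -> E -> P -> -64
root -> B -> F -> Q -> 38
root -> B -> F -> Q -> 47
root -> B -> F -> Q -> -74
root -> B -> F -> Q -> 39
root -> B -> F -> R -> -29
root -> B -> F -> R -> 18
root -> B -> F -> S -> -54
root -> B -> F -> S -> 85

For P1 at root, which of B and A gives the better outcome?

M (P2): min(95, -50, 22) = -50
N (P2): min(-88, -35) = -88
P (P2): min(44, -20, -64) = -64
E (P1): max(-50, -88, -64) = -50
Q (P2): min(38, 47, -74, 39) = -74
R (P2): min(-29, 18) = -29
S (P2): min(-54, 85) = -54
F (P1): max(-74, -29, -54) = -29
B (P2): min(-50, -29) = -50
G (P2): min(6, 8) = 6
H (P2): min(42, 89) = 42
J (P2): min(-79, -7, 1) = -79
C (P1): max(6, 42, -79) = 42
K (P2): min(-7, -41, 9, -87) = -87
L (P2): min(-45, -83) = -83
D (P1): max(-87, -83) = -83
A (P2): min(42, -83) = -83
P1 prefers the higher value; B=-50, A=-83. B is better since -50 > -83.

B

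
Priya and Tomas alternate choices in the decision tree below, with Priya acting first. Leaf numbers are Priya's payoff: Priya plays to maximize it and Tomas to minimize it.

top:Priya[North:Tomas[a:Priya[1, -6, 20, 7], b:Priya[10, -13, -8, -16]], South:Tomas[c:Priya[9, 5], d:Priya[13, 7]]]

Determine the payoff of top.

a (Priya): max(1, -6, 20, 7) = 20
b (Priya): max(10, -13, -8, -16) = 10
North (Tomas): min(20, 10) = 10
c (Priya): max(9, 5) = 9
d (Priya): max(13, 7) = 13
South (Tomas): min(9, 13) = 9
top (Priya): max(10, 9) = 10

10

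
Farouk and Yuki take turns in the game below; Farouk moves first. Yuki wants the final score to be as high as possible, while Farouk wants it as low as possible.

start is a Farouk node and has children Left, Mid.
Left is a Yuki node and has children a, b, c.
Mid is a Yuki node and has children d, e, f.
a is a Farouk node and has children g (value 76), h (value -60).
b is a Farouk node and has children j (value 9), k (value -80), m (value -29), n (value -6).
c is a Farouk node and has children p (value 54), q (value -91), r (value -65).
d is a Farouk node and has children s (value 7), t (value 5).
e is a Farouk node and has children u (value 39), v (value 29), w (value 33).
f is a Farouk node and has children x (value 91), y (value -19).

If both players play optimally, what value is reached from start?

a (Farouk): min(76, -60) = -60
b (Farouk): min(9, -80, -29, -6) = -80
c (Farouk): min(54, -91, -65) = -91
Left (Yuki): max(-60, -80, -91) = -60
d (Farouk): min(7, 5) = 5
e (Farouk): min(39, 29, 33) = 29
f (Farouk): min(91, -19) = -19
Mid (Yuki): max(5, 29, -19) = 29
start (Farouk): min(-60, 29) = -60

-60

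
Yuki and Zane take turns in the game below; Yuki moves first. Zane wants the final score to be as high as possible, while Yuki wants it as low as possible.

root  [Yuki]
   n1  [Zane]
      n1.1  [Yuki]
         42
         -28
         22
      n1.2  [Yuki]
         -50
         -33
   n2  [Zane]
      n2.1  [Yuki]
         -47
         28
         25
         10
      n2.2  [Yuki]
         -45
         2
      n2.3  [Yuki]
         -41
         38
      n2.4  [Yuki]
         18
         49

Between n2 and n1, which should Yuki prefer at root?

n1

n2.1 (Yuki): min(-47, 28, 25, 10) = -47
n2.2 (Yuki): min(-45, 2) = -45
n2.3 (Yuki): min(-41, 38) = -41
n2.4 (Yuki): min(18, 49) = 18
n2 (Zane): max(-47, -45, -41, 18) = 18
n1.1 (Yuki): min(42, -28, 22) = -28
n1.2 (Yuki): min(-50, -33) = -50
n1 (Zane): max(-28, -50) = -28
Yuki prefers the lower value; n2=18, n1=-28. n1 is better since -28 < 18.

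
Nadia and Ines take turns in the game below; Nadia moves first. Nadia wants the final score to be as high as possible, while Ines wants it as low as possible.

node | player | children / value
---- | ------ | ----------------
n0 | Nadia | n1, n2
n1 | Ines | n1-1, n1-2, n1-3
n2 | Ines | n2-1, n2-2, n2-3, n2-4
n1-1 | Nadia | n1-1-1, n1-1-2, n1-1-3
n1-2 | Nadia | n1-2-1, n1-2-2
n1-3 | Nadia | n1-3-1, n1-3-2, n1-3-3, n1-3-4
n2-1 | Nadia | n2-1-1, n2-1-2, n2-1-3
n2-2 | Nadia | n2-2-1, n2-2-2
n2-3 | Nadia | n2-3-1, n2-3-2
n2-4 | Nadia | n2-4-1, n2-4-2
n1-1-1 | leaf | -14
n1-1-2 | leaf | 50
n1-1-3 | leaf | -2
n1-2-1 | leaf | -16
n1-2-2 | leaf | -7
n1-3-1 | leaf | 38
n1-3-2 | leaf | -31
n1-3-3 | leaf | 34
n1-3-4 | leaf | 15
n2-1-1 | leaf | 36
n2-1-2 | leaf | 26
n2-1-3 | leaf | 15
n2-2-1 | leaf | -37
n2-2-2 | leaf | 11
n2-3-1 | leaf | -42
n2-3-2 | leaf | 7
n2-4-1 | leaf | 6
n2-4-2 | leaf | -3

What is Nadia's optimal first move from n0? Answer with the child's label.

n1-1 (Nadia): max(-14, 50, -2) = 50
n1-2 (Nadia): max(-16, -7) = -7
n1-3 (Nadia): max(38, -31, 34, 15) = 38
n1 (Ines): min(50, -7, 38) = -7
n2-1 (Nadia): max(36, 26, 15) = 36
n2-2 (Nadia): max(-37, 11) = 11
n2-3 (Nadia): max(-42, 7) = 7
n2-4 (Nadia): max(6, -3) = 6
n2 (Ines): min(36, 11, 7, 6) = 6
n0 (Nadia): max(-7, 6) = 6
Nadia at n0 wants the highest of {n1=-7, n2=6}, so chooses n2.

n2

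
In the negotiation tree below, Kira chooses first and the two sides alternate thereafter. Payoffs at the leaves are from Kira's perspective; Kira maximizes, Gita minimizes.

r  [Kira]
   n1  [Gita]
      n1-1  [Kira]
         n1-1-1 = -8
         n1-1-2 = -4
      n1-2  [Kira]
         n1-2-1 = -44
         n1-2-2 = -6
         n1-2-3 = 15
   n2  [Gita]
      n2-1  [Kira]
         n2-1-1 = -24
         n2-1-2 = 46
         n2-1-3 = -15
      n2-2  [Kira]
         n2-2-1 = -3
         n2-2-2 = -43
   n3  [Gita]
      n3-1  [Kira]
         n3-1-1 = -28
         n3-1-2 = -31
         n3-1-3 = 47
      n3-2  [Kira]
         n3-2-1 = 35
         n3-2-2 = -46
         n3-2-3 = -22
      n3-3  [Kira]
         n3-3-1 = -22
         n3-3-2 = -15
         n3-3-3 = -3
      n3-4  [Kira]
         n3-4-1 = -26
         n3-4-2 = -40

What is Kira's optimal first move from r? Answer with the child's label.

n1-1 (Kira): max(-8, -4) = -4
n1-2 (Kira): max(-44, -6, 15) = 15
n1 (Gita): min(-4, 15) = -4
n2-1 (Kira): max(-24, 46, -15) = 46
n2-2 (Kira): max(-3, -43) = -3
n2 (Gita): min(46, -3) = -3
n3-1 (Kira): max(-28, -31, 47) = 47
n3-2 (Kira): max(35, -46, -22) = 35
n3-3 (Kira): max(-22, -15, -3) = -3
n3-4 (Kira): max(-26, -40) = -26
n3 (Gita): min(47, 35, -3, -26) = -26
r (Kira): max(-4, -3, -26) = -3
Kira at r wants the highest of {n1=-4, n2=-3, n3=-26}, so chooses n2.

n2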